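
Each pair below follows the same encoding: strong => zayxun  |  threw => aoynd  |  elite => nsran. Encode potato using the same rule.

The shift depends on letter class: consonant s→z is +7, but vowel o→x is +9. Two shifts are in play — +9 for a/e/i/o/u, +7 for every other letter.
Applying it to potato: p(cons)+7=w, o(vowel)+9=x, t(cons)+7=a, a(vowel)+9=j, t(cons)+7=a, o(vowel)+9=x.

wxajax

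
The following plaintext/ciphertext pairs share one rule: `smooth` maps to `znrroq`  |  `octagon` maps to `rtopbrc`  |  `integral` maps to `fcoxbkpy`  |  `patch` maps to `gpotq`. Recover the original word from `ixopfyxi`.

detailed

Treating letters as 0–25, the rule is x ↦ 15x + 15 (mod 26).
Decoding ixopfyxi: i(8)→7·(8−15)≡3=d; x(23)→7·(23−15)≡4=e; o(14)→7·(14−15)≡19=t; p(15)→7·(15−15)≡0=a; f(5)→7·(5−15)≡8=i; y(24)→7·(24−15)≡11=l; x(23)→7·(23−15)≡4=e; i(8)→7·(8−15)≡3=d (all mod 26).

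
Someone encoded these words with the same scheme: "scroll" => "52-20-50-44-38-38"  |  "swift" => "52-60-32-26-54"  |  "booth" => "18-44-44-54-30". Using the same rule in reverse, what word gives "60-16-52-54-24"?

s(#19)→52 and c(#3)→20: differences scale by 2, so n = 2·pos + 14. The formula is n = 2×(alphabet index, a=1) + 14.
Undoing it on 60-16-52-54-24: 60→(60−14)÷2=23=w, 16→(16−14)÷2=1=a, 52→(52−14)÷2=19=s, 54→(54−14)÷2=20=t, 24→(24−14)÷2=5=e.

waste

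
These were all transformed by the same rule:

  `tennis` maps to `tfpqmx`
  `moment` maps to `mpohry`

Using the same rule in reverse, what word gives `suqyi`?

stove

In tennis: t→t is +0, e→f is +1, n→p is +2, n→q is +3 — the shift increases by 1 each position. The shift increases by 1 at each position, starting from +0: 0, 1, 2, ….
Undoing it on suqyi: s−0=s, u−1=t, q−2=o, y−3=v, i−4=e.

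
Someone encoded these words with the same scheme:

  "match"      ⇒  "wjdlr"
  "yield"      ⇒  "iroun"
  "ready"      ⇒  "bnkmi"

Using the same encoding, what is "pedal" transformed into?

znnjv

Shifts by position in match: pos 0: m→w (+10), pos 1: a→j (+9), pos 2: t→d (+10), pos 3: c→l (+9) — repeating every 2. A repeating key of period 2 is used — shifts +10, +9 over and over.
On pedal: p+10=z, e+9=n, d+10=n, a+9=j, l+10=v.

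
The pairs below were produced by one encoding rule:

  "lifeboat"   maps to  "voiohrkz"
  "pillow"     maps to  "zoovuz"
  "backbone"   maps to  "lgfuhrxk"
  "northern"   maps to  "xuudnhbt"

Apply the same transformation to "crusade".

Shifts by position in lifeboat: pos 0: l→v (+10), pos 1: i→o (+6), pos 2: f→i (+3), pos 3: e→o (+10), pos 4: b→h (+6), pos 5: o→r (+3) — repeating every 3. A repeating key of period 3 is used — shifts +10, +6, +3 over and over.
On crusade: c+10=m, r+6=x, u+3=x, s+10=c, a+6=g, d+3=g, e+10=o.

mxxcggo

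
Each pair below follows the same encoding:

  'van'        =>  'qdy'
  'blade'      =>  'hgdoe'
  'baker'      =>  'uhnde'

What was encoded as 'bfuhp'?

The output letters match the input read backwards, each shifted +3: van reversed is nav. Two steps: reverse the string, then apply a Caesar shift of +3.
Reversing it on bfuhp: shift back: b−3=y, f−3=c, u−3=r, h−3=e, p−3=m → ycrem; then reverse → mercy.

mercy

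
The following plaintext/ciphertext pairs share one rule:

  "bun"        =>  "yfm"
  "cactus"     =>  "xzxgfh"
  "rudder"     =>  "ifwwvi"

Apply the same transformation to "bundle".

Each pair mirrors across the alphabet (b↔y, u↔f, n↔m): positions sum to 25. This is the alphabet-reversal cipher (Atbash): a becomes z, b becomes y, etc.
Applying it to bundle: b↔y, u↔f, n↔m, d↔w, l↔o, e↔v.

yfmwov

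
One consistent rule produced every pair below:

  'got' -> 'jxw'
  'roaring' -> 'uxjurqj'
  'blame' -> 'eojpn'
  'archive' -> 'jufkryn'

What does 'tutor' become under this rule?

wdwxu

The rule splits by letter class: vowels +9, consonants +3.
For tutor: t(cons)+3=w, u(vowel)+9=d, t(cons)+3=w, o(vowel)+9=x, r(cons)+3=u.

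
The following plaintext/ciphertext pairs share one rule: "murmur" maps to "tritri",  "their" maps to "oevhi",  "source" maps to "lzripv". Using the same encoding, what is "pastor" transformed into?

cjlozi

m(12)→t(19) and u(20)→r(17) fit y≡3x+9 (mod 26); the inverse of 3 mod 26 is 9. Each letter's alphabet position (a=0..z=25) is mapped through 3·x+9 mod 26 — an affine cipher.
For pastor: p(15)→3·15+9≡2=c; a(0)→3·0+9≡9=j; s(18)→3·18+9≡11=l; t(19)→3·19+9≡14=o; o(14)→3·14+9≡25=z; r(17)→3·17+9≡8=i (all mod 26).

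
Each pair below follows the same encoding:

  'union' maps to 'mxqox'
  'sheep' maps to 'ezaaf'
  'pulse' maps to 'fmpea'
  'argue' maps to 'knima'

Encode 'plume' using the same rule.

u(20)→m(12) and n(13)→x(23) fit y≡17x+10 (mod 26); the inverse of 17 mod 26 is 23. Treating letters as 0–25, the rule is x ↦ 17x + 10 (mod 26).
Applying it to plume: p(15)→17·15+10≡5=f; l(11)→17·11+10≡15=p; u(20)→17·20+10≡12=m; m(12)→17·12+10≡6=g; e(4)→17·4+10≡0=a (all mod 26).

fpmga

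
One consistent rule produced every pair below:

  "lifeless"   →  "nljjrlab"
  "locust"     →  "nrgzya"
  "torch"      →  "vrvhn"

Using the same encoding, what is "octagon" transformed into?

qfxfmvv

In lifeless: l→n is +2, i→l is +3, f→j is +4, e→j is +5 — the shift increases by 1 each position. Each letter shifts forward by (position + 2), i.e. 2, 3, 4, … — the shift grows by one for each successive letter.
On octagon: o+2=q, c+3=f, t+4=x, a+5=f, g+6=m, o+7=v, n+8=v.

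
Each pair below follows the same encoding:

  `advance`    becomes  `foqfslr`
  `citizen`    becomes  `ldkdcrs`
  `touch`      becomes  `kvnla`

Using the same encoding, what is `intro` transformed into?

Each letter's alphabet position (a=0..z=25) is mapped through 3·x+5 mod 26 — an affine cipher.
For intro: i(8)→3·8+5≡3=d; n(13)→3·13+5≡18=s; t(19)→3·19+5≡10=k; r(17)→3·17+5≡4=e; o(14)→3·14+5≡21=v (all mod 26).

dskev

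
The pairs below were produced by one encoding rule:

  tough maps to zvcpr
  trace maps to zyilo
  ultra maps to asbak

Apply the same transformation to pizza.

In tough: t→z is +6, o→v is +7, u→c is +8, g→p is +9 — the shift increases by 1 each position. The shift increases by 1 at each position, starting from +6: 6, 7, 8, ….
For pizza: p+6=v, i+7=p, z+8=h, z+9=i, a+10=k.

vphik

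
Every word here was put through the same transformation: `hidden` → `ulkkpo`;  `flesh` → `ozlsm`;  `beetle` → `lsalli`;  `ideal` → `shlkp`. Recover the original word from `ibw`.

pub

The output letters match the input read backwards, each shifted +7: hidden reversed is neddih. Read the word backwards and shift each letter +7.
Decoding ibw: shift back: i−7=b, b−7=u, w−7=p → bup; then reverse → pub.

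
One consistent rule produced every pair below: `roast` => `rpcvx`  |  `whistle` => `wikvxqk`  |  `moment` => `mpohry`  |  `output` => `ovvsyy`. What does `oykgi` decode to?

oxide

Each letter shifts forward by its position index (0, 1, 2, …) — the shift grows by one for each successive letter.
Decoding oykgi: o−0=o, y−1=x, k−2=i, g−3=d, i−4=e.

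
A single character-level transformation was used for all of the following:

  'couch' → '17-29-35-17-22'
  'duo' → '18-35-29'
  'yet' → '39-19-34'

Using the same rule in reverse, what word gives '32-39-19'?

rye

c is letter #3 and maps to 17: an offset of 14. Letters become their 1-based position plus 14 (so a→15, b→16, …).
Decoding 32-39-19: 32→(32−14)÷1=18=r, 39→(39−14)÷1=25=y, 19→(19−14)÷1=5=e.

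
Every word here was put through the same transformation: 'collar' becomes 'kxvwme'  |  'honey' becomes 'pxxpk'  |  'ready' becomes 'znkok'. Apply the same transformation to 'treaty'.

baolfl

In collar: c→k is +8, o→x is +9, l→v is +10, l→w is +11 — the shift increases by 1 each position. Each letter shifts forward by (position + 8), i.e. 8, 9, 10, … — the shift grows by one for each successive letter.
For treaty: t+8=b, r+9=a, e+10=o, a+11=l, t+12=f, y+13=l.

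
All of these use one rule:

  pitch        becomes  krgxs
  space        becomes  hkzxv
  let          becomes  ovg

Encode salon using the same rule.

Each pair mirrors across the alphabet (p↔k, i↔r, t↔g): positions sum to 25. This is the alphabet-reversal cipher (Atbash): a becomes z, b becomes y, etc.
On salon: s↔h, a↔z, l↔o, o↔l, n↔m.

hzolm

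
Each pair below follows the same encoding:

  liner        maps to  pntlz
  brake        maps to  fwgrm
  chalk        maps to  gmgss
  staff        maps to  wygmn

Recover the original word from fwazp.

In liner: l→p is +4, i→n is +5, n→t is +6, e→l is +7 — the shift increases by 1 each position. Letter i (0-indexed) is shifted by i+4, so successive shifts are 4, 5, 6, ….
Reversing it on fwazp: f−4=b, w−5=r, a−6=u, z−7=s, p−8=h.

brush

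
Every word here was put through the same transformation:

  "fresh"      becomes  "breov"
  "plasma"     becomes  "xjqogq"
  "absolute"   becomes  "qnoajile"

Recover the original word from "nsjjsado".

f(5)→b(1) and r(17)→r(17) fit y≡23x+16 (mod 26); the inverse of 23 mod 26 is 17. This is an affine cipher: with a=0,…,z=25, each position x becomes (23x+16) mod 26.
Decoding nsjjsado: n(13)→17·(13−16)≡1=b; s(18)→17·(18−16)≡8=i; j(9)→17·(9−16)≡11=l; j(9)→17·(9−16)≡11=l; s(18)→17·(18−16)≡8=i; a(0)→17·(0−16)≡14=o; d(3)→17·(3−16)≡13=n; o(14)→17·(14−16)≡18=s (all mod 26).

billions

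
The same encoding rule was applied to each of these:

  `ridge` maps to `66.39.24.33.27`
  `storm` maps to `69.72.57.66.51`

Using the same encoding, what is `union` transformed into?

75.54.39.57.54

r(#18)→66 and i(#9)→39: differences scale by 3, so n = 3·pos + 12. The formula is n = 3×(alphabet index, a=1) + 12.
Applying it to union: u=21→75, n=14→54, i=9→39, o=15→57, n=14→54.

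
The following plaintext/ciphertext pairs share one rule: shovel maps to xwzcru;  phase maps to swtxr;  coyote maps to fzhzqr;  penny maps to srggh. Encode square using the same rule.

xljter

Treating letters as 0–25, the rule is x ↦ 19x + 19 (mod 26).
On square: s(18)→19·18+19≡23=x; q(16)→19·16+19≡11=l; u(20)→19·20+19≡9=j; a(0)→19·0+19≡19=t; r(17)→19·17+19≡4=e; e(4)→19·4+19≡17=r (all mod 26).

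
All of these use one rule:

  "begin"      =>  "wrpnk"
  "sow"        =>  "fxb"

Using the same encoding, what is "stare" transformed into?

Read the word backwards and shift each letter +9.
On stare: reverse → erats; then shift: e+9=n, r+9=a, a+9=j, t+9=c, s+9=b.

najcb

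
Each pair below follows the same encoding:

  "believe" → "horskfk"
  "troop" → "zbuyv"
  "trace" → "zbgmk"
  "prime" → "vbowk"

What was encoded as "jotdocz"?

dentist

Shifts by position in believe: pos 0: b→h (+6), pos 1: e→o (+10), pos 2: l→r (+6), pos 3: i→s (+10) — repeating every 2. A repeating key of period 2 is used — shifts +6, +10 over and over.
Decoding jotdocz: j−6=d, o−10=e, t−6=n, d−10=t, o−6=i, c−10=s, z−6=t.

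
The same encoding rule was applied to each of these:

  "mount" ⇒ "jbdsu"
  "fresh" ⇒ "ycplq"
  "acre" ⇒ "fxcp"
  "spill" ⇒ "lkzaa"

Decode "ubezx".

toxic

Treating letters as 0–25, the rule is x ↦ 9x + 5 (mod 26).
Decoding ubezx: u(20)→3·(20−5)≡19=t; b(1)→3·(1−5)≡14=o; e(4)→3·(4−5)≡23=x; z(25)→3·(25−5)≡8=i; x(23)→3·(23−5)≡2=c (all mod 26).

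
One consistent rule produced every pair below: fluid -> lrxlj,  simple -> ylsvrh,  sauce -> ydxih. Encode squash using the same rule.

The shift depends on letter class: consonant f→l is +6, but vowel u→x is +3. The rule splits by letter class: vowels +3, consonants +6.
For squash: s(cons)+6=y, q(cons)+6=w, u(vowel)+3=x, a(vowel)+3=d, s(cons)+6=y, h(cons)+6=n.

ywxdyn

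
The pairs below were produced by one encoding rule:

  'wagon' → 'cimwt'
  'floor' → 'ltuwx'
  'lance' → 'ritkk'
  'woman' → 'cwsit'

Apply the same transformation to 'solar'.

ywrix

A repeating key of period 2 is used — shifts +6, +8 over and over.
On solar: s+6=y, o+8=w, l+6=r, a+8=i, r+6=x.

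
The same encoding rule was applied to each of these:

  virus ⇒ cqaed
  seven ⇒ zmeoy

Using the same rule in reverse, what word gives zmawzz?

sermon

In virus: v→c is +7, i→q is +8, r→a is +9, u→e is +10 — the shift increases by 1 each position. Each letter shifts forward by (position + 7), i.e. 7, 8, 9, … — the shift grows by one for each successive letter.
Reversing it on zmawzz: z−7=s, m−8=e, a−9=r, w−10=m, z−11=o, z−12=n.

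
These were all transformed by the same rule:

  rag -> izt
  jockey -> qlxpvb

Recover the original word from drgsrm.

within

Each pair mirrors across the alphabet (r↔i, a↔z, g↔t): positions sum to 25. Letters are reflected about the middle of the alphabet (position → 25−position): Atbash.
Decoding drgsrm: d↔w, r↔i, g↔t, s↔h, r↔i, m↔n.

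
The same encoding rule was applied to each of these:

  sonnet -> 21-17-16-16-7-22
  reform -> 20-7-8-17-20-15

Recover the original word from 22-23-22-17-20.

s is letter #19 and maps to 21: an offset of 2. The number is (letter's place in the alphabet, a=1) + 2.
Decoding 22-23-22-17-20: 22→(22−2)÷1=20=t, 23→(23−2)÷1=21=u, 22→(22−2)÷1=20=t, 17→(17−2)÷1=15=o, 20→(20−2)÷1=18=r.

tutor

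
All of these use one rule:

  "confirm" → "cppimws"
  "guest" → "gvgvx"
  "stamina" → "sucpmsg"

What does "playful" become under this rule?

In confirm: c→c is +0, o→p is +1, n→p is +2, f→i is +3 — the shift increases by 1 each position. Each letter shifts forward by its position index (0, 1, 2, …) — the shift grows by one for each successive letter.
Applying it to playful: p+0=p, l+1=m, a+2=c, y+3=b, f+4=j, u+5=z, l+6=r.

pmcbjzr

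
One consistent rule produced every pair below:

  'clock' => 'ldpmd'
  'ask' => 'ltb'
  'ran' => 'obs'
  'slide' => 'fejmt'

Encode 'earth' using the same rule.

The output letters match the input read backwards, each shifted +1: clock reversed is kcolc. Two steps: reverse the string, then apply a Caesar shift of +1.
For earth: reverse → htrae; then shift: h+1=i, t+1=u, r+1=s, a+1=b, e+1=f.

iusbf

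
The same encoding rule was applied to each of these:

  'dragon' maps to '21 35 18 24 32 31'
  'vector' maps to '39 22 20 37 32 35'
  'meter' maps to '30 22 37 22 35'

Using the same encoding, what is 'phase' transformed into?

33 25 18 36 22

Letters become their 1-based position plus 17 (so a→18, b→19, …).
On phase: p=16→33, h=8→25, a=1→18, s=19→36, e=5→22.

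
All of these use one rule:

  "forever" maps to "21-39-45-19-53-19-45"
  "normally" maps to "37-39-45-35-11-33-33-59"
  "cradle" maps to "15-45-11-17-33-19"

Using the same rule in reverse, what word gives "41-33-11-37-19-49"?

planet

f(#6)→21 and o(#15)→39: differences scale by 2, so n = 2·pos + 9. With a=1..z=26, the number is 2·pos + 9.
Decoding 41-33-11-37-19-49: 41→(41−9)÷2=16=p, 33→(33−9)÷2=12=l, 11→(11−9)÷2=1=a, 37→(37−9)÷2=14=n, 19→(19−9)÷2=5=e, 49→(49−9)÷2=20=t.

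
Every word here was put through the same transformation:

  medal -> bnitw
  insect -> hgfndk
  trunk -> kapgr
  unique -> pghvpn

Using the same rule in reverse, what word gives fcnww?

shell

This is an affine cipher: with a=0,…,z=25, each position x becomes (5x+19) mod 26.
Reversing it on fcnww: f(5)→21·(5−19)≡18=s; c(2)→21·(2−19)≡7=h; n(13)→21·(13−19)≡4=e; w(22)→21·(22−19)≡11=l; w(22)→21·(22−19)≡11=l (all mod 26).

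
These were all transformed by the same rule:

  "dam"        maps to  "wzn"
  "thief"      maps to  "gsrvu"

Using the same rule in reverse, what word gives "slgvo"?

Each pair mirrors across the alphabet (d↔w, a↔z, m↔n): positions sum to 25. This is the alphabet-reversal cipher (Atbash): a becomes z, b becomes y, etc.
Undoing it on slgvo: s↔h, l↔o, g↔t, v↔e, o↔l.

hotel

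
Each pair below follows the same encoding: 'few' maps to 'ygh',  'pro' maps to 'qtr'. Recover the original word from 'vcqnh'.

The output letters match the input read backwards, each shifted +2: few reversed is wef. The word is reversed, then every letter is shifted forward by 2.
Reversing it on vcqnh: shift back: v−2=t, c−2=a, q−2=o, n−2=l, h−2=f → taolf; then reverse → float.

float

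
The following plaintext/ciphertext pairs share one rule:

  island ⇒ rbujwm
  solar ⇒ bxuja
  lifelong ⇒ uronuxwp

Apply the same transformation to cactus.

Compare letters: i→r is +9, s→b is +9, l→u is +9 — a constant shift. This is a Caesar cipher with shift 9.
For cactus: c+9=l, a+9=j, c+9=l, t+9=c, u+9=d, s+9=b.

ljlcdb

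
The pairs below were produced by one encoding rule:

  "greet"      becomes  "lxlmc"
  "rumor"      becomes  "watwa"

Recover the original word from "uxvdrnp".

provide

Each letter shifts forward by (position + 5), i.e. 5, 6, 7, … — the shift grows by one for each successive letter.
Reversing it on uxvdrnp: u−5=p, x−6=r, v−7=o, d−8=v, r−9=i, n−10=d, p−11=e.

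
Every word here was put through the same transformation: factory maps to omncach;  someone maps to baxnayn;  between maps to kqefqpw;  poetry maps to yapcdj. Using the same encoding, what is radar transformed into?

Shifts by position in factory: pos 0: f→o (+9), pos 1: a→m (+12), pos 2: c→n (+11), pos 3: t→c (+9), pos 4: o→a (+12), pos 5: r→c (+11) — repeating every 3. The shifts repeat in a cycle of length 3: positions 0,1,… shift by +9, +12, +11, then the pattern repeats.
For radar: r+9=a, a+12=m, d+11=o, a+9=j, r+12=d.

amojd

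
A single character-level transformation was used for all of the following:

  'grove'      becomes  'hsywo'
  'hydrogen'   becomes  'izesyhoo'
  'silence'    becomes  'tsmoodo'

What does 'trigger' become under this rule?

usshhos

The shift depends on letter class: consonant g→h is +1, but vowel o→y is +10. Two shifts are in play — +10 for a/e/i/o/u, +1 for every other letter.
Applying it to trigger: t(cons)+1=u, r(cons)+1=s, i(vowel)+10=s, g(cons)+1=h, g(cons)+1=h, e(vowel)+10=o, r(cons)+1=s.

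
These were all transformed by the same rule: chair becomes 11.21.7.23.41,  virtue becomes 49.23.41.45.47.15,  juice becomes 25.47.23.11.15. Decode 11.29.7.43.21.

c(#3)→11 and h(#8)→21: differences scale by 2, so n = 2·pos + 5. Each letter becomes 2×(its alphabet position, a=1..z=26) + 5.
Reversing it on 11.29.7.43.21: 11→(11−5)÷2=3=c, 29→(29−5)÷2=12=l, 7→(7−5)÷2=1=a, 43→(43−5)÷2=19=s, 21→(21−5)÷2=8=h.

clash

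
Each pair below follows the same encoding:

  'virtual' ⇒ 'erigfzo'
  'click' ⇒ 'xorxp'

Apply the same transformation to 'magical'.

Each letter is replaced by its mirror in the alphabet: a↔z, b↔y, c↔x, and so on (the Atbash cipher).
On magical: m↔n, a↔z, g↔t, i↔r, c↔x, a↔z, l↔o.

nztrxzo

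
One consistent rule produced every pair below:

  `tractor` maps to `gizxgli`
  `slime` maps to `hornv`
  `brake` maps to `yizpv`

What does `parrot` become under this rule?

kziilg

Each pair mirrors across the alphabet (t↔g, r↔i, a↔z): positions sum to 25. Each letter is replaced by its mirror in the alphabet: a↔z, b↔y, c↔x, and so on (the Atbash cipher).
Applying it to parrot: p↔k, a↔z, r↔i, r↔i, o↔l, t↔g.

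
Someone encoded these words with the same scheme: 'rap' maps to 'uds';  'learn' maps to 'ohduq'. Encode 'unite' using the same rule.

Every letter moves 3 places later in the alphabet, wrapping around z→a.
Applying it to unite: u+3=x, n+3=q, i+3=l, t+3=w, e+3=h.

xqlwh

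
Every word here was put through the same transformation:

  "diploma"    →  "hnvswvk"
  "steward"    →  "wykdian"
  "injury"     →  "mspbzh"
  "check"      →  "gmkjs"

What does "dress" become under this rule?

hwkza

In diploma: d→h is +4, i→n is +5, p→v is +6, l→s is +7 — the shift increases by 1 each position. Letter i (0-indexed) is shifted by i+4, so successive shifts are 4, 5, 6, ….
Applying it to dress: d+4=h, r+5=w, e+6=k, s+7=z, s+8=a.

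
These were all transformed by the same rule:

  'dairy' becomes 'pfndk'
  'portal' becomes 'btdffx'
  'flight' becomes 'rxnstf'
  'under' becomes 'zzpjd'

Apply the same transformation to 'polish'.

btxnet

The shift depends on letter class: consonant d→p is +12, but vowel a→f is +5. Two shifts are in play — +5 for a/e/i/o/u, +12 for every other letter.
On polish: p(cons)+12=b, o(vowel)+5=t, l(cons)+12=x, i(vowel)+5=n, s(cons)+12=e, h(cons)+12=t.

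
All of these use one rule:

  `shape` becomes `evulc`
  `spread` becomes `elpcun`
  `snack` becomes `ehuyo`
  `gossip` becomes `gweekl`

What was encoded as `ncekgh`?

s(18)→e(4) and h(7)→v(21) fit y≡15x+20 (mod 26); the inverse of 15 mod 26 is 7. Treating letters as 0–25, the rule is x ↦ 15x + 20 (mod 26).
Undoing it on ncekgh: n(13)→7·(13−20)≡3=d; c(2)→7·(2−20)≡4=e; e(4)→7·(4−20)≡18=s; k(10)→7·(10−20)≡8=i; g(6)→7·(6−20)≡6=g; h(7)→7·(7−20)≡13=n (all mod 26).

design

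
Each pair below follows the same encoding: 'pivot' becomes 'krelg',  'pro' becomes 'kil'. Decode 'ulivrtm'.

foreign

This is the alphabet-reversal cipher (Atbash): a becomes z, b becomes y, etc.
Reversing it on ulivrtm: u↔f, l↔o, i↔r, v↔e, r↔i, t↔g, m↔n.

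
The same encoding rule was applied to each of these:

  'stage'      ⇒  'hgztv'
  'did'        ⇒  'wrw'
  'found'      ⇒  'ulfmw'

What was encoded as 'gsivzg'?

Each pair mirrors across the alphabet (s↔h, t↔g, a↔z): positions sum to 25. This is the alphabet-reversal cipher (Atbash): a becomes z, b becomes y, etc.
Decoding gsivzg: g↔t, s↔h, i↔r, v↔e, z↔a, g↔t.

threat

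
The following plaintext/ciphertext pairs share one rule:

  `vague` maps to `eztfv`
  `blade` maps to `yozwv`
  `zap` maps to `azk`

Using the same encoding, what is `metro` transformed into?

Each pair mirrors across the alphabet (v↔e, a↔z, g↔t): positions sum to 25. Each letter is replaced by its mirror in the alphabet: a↔z, b↔y, c↔x, and so on (the Atbash cipher).
Applying it to metro: m↔n, e↔v, t↔g, r↔i, o↔l.

nvgil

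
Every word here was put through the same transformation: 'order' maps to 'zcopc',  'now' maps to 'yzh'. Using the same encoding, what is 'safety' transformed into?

dlqpej

Compare letters: o→z is +11, r→c is +11, d→o is +11 — a constant shift. Each letter is shifted forward by 11 in the alphabet (a Caesar shift of +11).
For safety: s+11=d, a+11=l, f+11=q, e+11=p, t+11=e, y+11=j.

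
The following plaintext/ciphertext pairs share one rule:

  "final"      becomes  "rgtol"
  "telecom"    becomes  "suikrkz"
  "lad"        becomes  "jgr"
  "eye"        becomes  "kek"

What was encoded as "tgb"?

van

Read the word backwards and shift each letter +6.
Decoding tgb: shift back: t−6=n, g−6=a, b−6=v → nav; then reverse → van.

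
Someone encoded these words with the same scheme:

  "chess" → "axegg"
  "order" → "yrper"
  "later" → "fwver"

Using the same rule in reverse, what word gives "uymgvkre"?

c(2)→a(0) and h(7)→x(23) fit y≡15x+22 (mod 26); the inverse of 15 mod 26 is 7. This is an affine cipher: with a=0,…,z=25, each position x becomes (15x+22) mod 26.
Decoding uymgvkre: u(20)→7·(20−22)≡12=m; y(24)→7·(24−22)≡14=o; m(12)→7·(12−22)≡8=i; g(6)→7·(6−22)≡18=s; v(21)→7·(21−22)≡19=t; k(10)→7·(10−22)≡20=u; r(17)→7·(17−22)≡17=r; e(4)→7·(4−22)≡4=e (all mod 26).

moisture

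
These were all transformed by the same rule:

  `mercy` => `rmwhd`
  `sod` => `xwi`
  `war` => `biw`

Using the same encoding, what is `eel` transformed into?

mmq

The shift depends on letter class: consonant m→r is +5, but vowel e→m is +8. The rule splits by letter class: vowels +8, consonants +5.
For eel: e(vowel)+8=m, e(vowel)+8=m, l(cons)+5=q.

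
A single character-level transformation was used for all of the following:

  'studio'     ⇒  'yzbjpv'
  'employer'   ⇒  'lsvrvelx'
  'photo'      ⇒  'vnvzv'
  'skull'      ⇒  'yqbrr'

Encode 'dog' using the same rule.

jvm

The shift depends on letter class: consonant s→y is +6, but vowel u→b is +7. Two shifts are in play — +7 for a/e/i/o/u, +6 for every other letter.
Applying it to dog: d(cons)+6=j, o(vowel)+7=v, g(cons)+6=m.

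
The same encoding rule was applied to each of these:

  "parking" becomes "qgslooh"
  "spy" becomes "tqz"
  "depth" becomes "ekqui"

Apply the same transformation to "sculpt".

The shift depends on letter class: consonant p→q is +1, but vowel a→g is +6. Two shifts are in play — +6 for a/e/i/o/u, +1 for every other letter.
Applying it to sculpt: s(cons)+1=t, c(cons)+1=d, u(vowel)+6=a, l(cons)+1=m, p(cons)+1=q, t(cons)+1=u.

tdamqu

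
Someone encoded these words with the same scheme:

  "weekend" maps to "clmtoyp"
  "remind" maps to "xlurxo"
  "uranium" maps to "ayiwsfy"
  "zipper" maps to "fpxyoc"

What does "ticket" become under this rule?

In weekend: w→c is +6, e→l is +7, e→m is +8, k→t is +9 — the shift increases by 1 each position. Letter i (0-indexed) is shifted by i+6, so successive shifts are 6, 7, 8, ….
On ticket: t+6=z, i+7=p, c+8=k, k+9=t, e+10=o, t+11=e.

zpktoe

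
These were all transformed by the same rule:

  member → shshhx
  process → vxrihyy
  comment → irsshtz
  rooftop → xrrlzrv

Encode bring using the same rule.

The shift depends on letter class: consonant m→s is +6, but vowel e→h is +3. The rule splits by letter class: vowels +3, consonants +6.
For bring: b(cons)+6=h, r(cons)+6=x, i(vowel)+3=l, n(cons)+6=t, g(cons)+6=m.

hxltm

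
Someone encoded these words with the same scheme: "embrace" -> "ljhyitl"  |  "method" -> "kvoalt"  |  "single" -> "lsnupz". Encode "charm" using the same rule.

tyhoj

Read the word backwards and shift each letter +7.
Applying it to charm: reverse → mrahc; then shift: m+7=t, r+7=y, a+7=h, h+7=o, c+7=j.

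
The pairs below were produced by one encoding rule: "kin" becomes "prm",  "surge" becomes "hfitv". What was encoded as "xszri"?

chair

This is the alphabet-reversal cipher (Atbash): a becomes z, b becomes y, etc.
Decoding xszri: x↔c, s↔h, z↔a, r↔i, i↔r.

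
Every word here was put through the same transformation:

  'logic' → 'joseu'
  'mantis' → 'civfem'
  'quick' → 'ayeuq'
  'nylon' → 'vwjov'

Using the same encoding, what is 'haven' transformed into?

l(11)→j(9) and o(14)→o(14) fit y≡19x+8 (mod 26); the inverse of 19 mod 26 is 11. Treating letters as 0–25, the rule is x ↦ 19x + 8 (mod 26).
On haven: h(7)→19·7+8≡11=l; a(0)→19·0+8≡8=i; v(21)→19·21+8≡17=r; e(4)→19·4+8≡6=g; n(13)→19·13+8≡21=v (all mod 26).

lirgv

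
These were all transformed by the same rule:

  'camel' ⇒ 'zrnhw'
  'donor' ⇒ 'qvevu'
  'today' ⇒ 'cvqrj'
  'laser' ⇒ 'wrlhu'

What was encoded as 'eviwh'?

noble

Each letter's alphabet position (a=0..z=25) is mapped through 17·x+17 mod 26 — an affine cipher.
Undoing it on eviwh: e(4)→23·(4−17)≡13=n; v(21)→23·(21−17)≡14=o; i(8)→23·(8−17)≡1=b; w(22)→23·(22−17)≡11=l; h(7)→23·(7−17)≡4=e (all mod 26).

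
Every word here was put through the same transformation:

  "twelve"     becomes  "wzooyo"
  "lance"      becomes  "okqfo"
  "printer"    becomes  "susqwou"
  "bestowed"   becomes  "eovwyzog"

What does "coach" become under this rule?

fykfk

The shift depends on letter class: consonant t→w is +3, but vowel e→o is +10. Two shifts are in play — +10 for a/e/i/o/u, +3 for every other letter.
Applying it to coach: c(cons)+3=f, o(vowel)+10=y, a(vowel)+10=k, c(cons)+3=f, h(cons)+3=k.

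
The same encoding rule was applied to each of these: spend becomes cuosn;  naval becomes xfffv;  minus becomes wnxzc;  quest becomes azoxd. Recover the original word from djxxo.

tense

Shifts by position in spend: pos 0: s→c (+10), pos 1: p→u (+5), pos 2: e→o (+10), pos 3: n→s (+5) — repeating every 2. It's a Vigenère-style cipher with numeric key [10,5]: position i shifts by key[i mod 2].
Reversing it on djxxo: d−10=t, j−5=e, x−10=n, x−5=s, o−10=e.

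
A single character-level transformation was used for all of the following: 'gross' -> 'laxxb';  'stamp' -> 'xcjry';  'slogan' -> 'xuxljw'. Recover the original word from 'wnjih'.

Shifts by position in gross: pos 0: g→l (+5), pos 1: r→a (+9), pos 2: o→x (+9), pos 3: s→x (+5), pos 4: s→b (+9) — repeating every 3. The shifts repeat in a cycle of length 3: positions 0,1,… shift by +5, +9, +9, then the pattern repeats.
Decoding wnjih: w−5=r, n−9=e, j−9=a, i−5=d, h−9=y.

ready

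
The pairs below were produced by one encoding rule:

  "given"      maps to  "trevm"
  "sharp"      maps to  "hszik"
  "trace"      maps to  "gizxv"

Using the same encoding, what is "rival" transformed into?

irezo

Each pair mirrors across the alphabet (g↔t, i↔r, v↔e): positions sum to 25. Each letter is replaced by its mirror in the alphabet: a↔z, b↔y, c↔x, and so on (the Atbash cipher).
On rival: r↔i, i↔r, v↔e, a↔z, l↔o.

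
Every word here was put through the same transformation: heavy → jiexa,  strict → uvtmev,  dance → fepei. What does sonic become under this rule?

Two shifts are in play — +4 for a/e/i/o/u, +2 for every other letter.
On sonic: s(cons)+2=u, o(vowel)+4=s, n(cons)+2=p, i(vowel)+4=m, c(cons)+2=e.

uspme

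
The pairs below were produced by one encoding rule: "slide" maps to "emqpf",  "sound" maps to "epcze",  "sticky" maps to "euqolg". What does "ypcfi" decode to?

Shifts by position in slide: pos 0: s→e (+12), pos 1: l→m (+1), pos 2: i→q (+8), pos 3: d→p (+12), pos 4: e→f (+1) — repeating every 3. It's a Vigenère-style cipher with numeric key [12,1,8]: position i shifts by key[i mod 3].
Undoing it on ypcfi: y−12=m, p−1=o, c−8=u, f−12=t, i−1=h.

mouth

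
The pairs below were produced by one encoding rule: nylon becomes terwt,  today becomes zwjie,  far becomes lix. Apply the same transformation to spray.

yvxie

The shift depends on letter class: consonant n→t is +6, but vowel o→w is +8. Vowels shift forward by 8 and consonants shift forward by 6.
For spray: s(cons)+6=y, p(cons)+6=v, r(cons)+6=x, a(vowel)+8=i, y(cons)+6=e.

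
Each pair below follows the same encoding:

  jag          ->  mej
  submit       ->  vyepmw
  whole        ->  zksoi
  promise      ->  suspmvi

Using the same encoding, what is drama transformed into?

The shift depends on letter class: consonant j→m is +3, but vowel a→e is +4. Two shifts are in play — +4 for a/e/i/o/u, +3 for every other letter.
Applying it to drama: d(cons)+3=g, r(cons)+3=u, a(vowel)+4=e, m(cons)+3=p, a(vowel)+4=e.

guepe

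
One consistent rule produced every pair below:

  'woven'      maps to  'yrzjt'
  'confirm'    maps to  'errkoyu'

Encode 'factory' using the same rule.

In woven: w→y is +2, o→r is +3, v→z is +4, e→j is +5 — the shift increases by 1 each position. Each letter shifts forward by (position + 2), i.e. 2, 3, 4, … — the shift grows by one for each successive letter.
For factory: f+2=h, a+3=d, c+4=g, t+5=y, o+6=u, r+7=y, y+8=g.

hdgyuyg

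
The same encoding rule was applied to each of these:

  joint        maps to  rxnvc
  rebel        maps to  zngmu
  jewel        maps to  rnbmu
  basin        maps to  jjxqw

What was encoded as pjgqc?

Shifts by position in joint: pos 0: j→r (+8), pos 1: o→x (+9), pos 2: i→n (+5), pos 3: n→v (+8), pos 4: t→c (+9) — repeating every 3. The shifts repeat in a cycle of length 3: positions 0,1,… shift by +8, +9, +5, then the pattern repeats.
Decoding pjgqc: p−8=h, j−9=a, g−5=b, q−8=i, c−9=t.

habit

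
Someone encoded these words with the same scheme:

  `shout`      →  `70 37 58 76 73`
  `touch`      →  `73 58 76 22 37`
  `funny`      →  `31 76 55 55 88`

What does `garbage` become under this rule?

s(#19)→70 and h(#8)→37: differences scale by 3, so n = 3·pos + 13. The formula is n = 3×(alphabet index, a=1) + 13.
Applying it to garbage: g=7→34, a=1→16, r=18→67, b=2→19, a=1→16, g=7→34, e=5→28.

34 16 67 19 16 34 28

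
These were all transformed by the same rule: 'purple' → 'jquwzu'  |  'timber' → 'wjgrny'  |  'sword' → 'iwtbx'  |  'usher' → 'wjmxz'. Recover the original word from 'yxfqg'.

blast

The output letters match the input read backwards, each shifted +5: purple reversed is elprup. Two steps: reverse the string, then apply a Caesar shift of +5.
Decoding yxfqg: shift back: y−5=t, x−5=s, f−5=a, q−5=l, g−5=b → tsalb; then reverse → blast.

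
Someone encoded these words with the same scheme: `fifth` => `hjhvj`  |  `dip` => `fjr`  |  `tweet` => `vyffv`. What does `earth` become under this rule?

The rule splits by letter class: vowels +1, consonants +2.
For earth: e(vowel)+1=f, a(vowel)+1=b, r(cons)+2=t, t(cons)+2=v, h(cons)+2=j.

fbtvj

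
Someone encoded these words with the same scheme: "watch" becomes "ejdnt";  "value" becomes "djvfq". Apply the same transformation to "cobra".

kxlcm

In watch: w→e is +8, a→j is +9, t→d is +10, c→n is +11 — the shift increases by 1 each position. Letter i (0-indexed) is shifted by i+8, so successive shifts are 8, 9, 10, ….
On cobra: c+8=k, o+9=x, b+10=l, r+11=c, a+12=m.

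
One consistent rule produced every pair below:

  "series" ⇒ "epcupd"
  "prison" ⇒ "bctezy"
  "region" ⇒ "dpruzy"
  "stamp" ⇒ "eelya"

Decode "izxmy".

woman

Shifts by position in series: pos 0: s→e (+12), pos 1: e→p (+11), pos 2: r→c (+11), pos 3: i→u (+12), pos 4: e→p (+11), pos 5: s→d (+11) — repeating every 3. The shifts repeat in a cycle of length 3: positions 0,1,… shift by +12, +11, +11, then the pattern repeats.
Decoding izxmy: i−12=w, z−11=o, x−11=m, m−12=a, y−11=n.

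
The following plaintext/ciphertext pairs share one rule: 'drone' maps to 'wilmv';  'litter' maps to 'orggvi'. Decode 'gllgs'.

tooth

Each pair mirrors across the alphabet (d↔w, r↔i, o↔l): positions sum to 25. This is the alphabet-reversal cipher (Atbash): a becomes z, b becomes y, etc.
Decoding gllgs: g↔t, l↔o, l↔o, g↔t, s↔h.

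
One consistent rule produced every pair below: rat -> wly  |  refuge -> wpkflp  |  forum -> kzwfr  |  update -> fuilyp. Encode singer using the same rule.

xtslpw

The shift depends on letter class: consonant r→w is +5, but vowel a→l is +11. Two shifts are in play — +11 for a/e/i/o/u, +5 for every other letter.
On singer: s(cons)+5=x, i(vowel)+11=t, n(cons)+5=s, g(cons)+5=l, e(vowel)+11=p, r(cons)+5=w.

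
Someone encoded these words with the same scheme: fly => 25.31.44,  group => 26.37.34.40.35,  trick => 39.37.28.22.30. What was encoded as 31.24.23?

f is letter #6 and maps to 25: an offset of 19. The number is (letter's place in the alphabet, a=1) + 19.
Undoing it on 31.24.23: 31→(31−19)÷1=12=l, 24→(24−19)÷1=5=e, 23→(23−19)÷1=4=d.

led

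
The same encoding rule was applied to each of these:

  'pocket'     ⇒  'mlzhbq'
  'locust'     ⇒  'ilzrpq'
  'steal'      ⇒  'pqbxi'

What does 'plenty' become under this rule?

It's a constant shift of +23 (ROT23).
On plenty: p+23=m, l+23=i, e+23=b, n+23=k, t+23=q, y+23=v.

mibkqv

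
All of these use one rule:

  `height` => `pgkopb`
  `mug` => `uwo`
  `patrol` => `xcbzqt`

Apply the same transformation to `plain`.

Two shifts are in play — +2 for a/e/i/o/u, +8 for every other letter.
On plain: p(cons)+8=x, l(cons)+8=t, a(vowel)+2=c, i(vowel)+2=k, n(cons)+8=v.

xtckv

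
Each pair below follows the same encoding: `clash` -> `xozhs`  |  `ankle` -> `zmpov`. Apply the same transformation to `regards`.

This is the alphabet-reversal cipher (Atbash): a becomes z, b becomes y, etc.
Applying it to regards: r↔i, e↔v, g↔t, a↔z, r↔i, d↔w, s↔h.

ivtziwh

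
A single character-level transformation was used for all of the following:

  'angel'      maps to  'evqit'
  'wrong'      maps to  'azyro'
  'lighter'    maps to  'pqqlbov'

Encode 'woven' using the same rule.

awfiv

Shifts by position in angel: pos 0: a→e (+4), pos 1: n→v (+8), pos 2: g→q (+10), pos 3: e→i (+4), pos 4: l→t (+8) — repeating every 3. A repeating key of period 3 is used — shifts +4, +8, +10 over and over.
For woven: w+4=a, o+8=w, v+10=f, e+4=i, n+8=v.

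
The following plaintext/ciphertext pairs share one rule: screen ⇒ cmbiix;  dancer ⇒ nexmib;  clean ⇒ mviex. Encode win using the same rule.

The shift depends on letter class: consonant s→c is +10, but vowel e→i is +4. Vowels shift forward by 4 and consonants shift forward by 10.
Applying it to win: w(cons)+10=g, i(vowel)+4=m, n(cons)+10=x.

gmx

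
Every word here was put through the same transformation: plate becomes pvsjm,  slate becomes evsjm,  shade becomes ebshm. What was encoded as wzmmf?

p(15)→p(15) and l(11)→v(21) fit y≡5x+18 (mod 26); the inverse of 5 mod 26 is 21. This is an affine cipher: with a=0,…,z=25, each position x becomes (5x+18) mod 26.
Reversing it on wzmmf: w(22)→21·(22−18)≡6=g; z(25)→21·(25−18)≡17=r; m(12)→21·(12−18)≡4=e; m(12)→21·(12−18)≡4=e; f(5)→21·(5−18)≡13=n (all mod 26).

green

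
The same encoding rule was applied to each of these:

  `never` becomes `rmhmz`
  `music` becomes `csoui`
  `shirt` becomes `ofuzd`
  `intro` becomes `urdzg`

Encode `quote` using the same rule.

Treating letters as 0–25, the rule is x ↦ 15x + 4 (mod 26).
Applying it to quote: q(16)→15·16+4≡10=k; u(20)→15·20+4≡18=s; o(14)→15·14+4≡6=g; t(19)→15·19+4≡3=d; e(4)→15·4+4≡12=m (all mod 26).

ksgdm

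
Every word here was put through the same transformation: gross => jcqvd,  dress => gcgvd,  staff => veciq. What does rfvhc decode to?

outer

Shifts by position in gross: pos 0: g→j (+3), pos 1: r→c (+11), pos 2: o→q (+2), pos 3: s→v (+3), pos 4: s→d (+11) — repeating every 3. It's a Vigenère-style cipher with numeric key [3,11,2]: position i shifts by key[i mod 3].
Reversing it on rfvhc: r−3=o, f−11=u, v−2=t, h−3=e, c−11=r.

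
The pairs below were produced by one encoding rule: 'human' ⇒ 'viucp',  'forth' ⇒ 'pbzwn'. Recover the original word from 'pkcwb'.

touch

The output letters match the input read backwards, each shifted +8: human reversed is namuh. Read the word backwards and shift each letter +8.
Reversing it on pkcwb: shift back: p−8=h, k−8=c, c−8=u, w−8=o, b−8=t → hcuot; then reverse → touch.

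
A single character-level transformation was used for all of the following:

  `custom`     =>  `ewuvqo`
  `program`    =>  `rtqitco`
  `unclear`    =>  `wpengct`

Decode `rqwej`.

Compare letters: c→e is +2, u→w is +2, s→u is +2 — a constant shift. Every letter moves 2 places later in the alphabet, wrapping around z→a.
Undoing it on rqwej: r−2=p, q−2=o, w−2=u, e−2=c, j−2=h.

pouch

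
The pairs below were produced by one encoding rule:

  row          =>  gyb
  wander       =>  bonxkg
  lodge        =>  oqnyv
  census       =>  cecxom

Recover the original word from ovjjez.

The output letters match the input read backwards, each shifted +10: row reversed is wor. Read the word backwards and shift each letter +10.
Reversing it on ovjjez: shift back: o−10=e, v−10=l, j−10=z, j−10=z, e−10=u, z−10=p → elzzup; then reverse → puzzle.

puzzle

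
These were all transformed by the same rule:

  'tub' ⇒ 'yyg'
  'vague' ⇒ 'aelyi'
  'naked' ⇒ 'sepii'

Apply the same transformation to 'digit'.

The shift depends on letter class: consonant t→y is +5, but vowel u→y is +4. Two shifts are in play — +4 for a/e/i/o/u, +5 for every other letter.
Applying it to digit: d(cons)+5=i, i(vowel)+4=m, g(cons)+5=l, i(vowel)+4=m, t(cons)+5=y.

imlmy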